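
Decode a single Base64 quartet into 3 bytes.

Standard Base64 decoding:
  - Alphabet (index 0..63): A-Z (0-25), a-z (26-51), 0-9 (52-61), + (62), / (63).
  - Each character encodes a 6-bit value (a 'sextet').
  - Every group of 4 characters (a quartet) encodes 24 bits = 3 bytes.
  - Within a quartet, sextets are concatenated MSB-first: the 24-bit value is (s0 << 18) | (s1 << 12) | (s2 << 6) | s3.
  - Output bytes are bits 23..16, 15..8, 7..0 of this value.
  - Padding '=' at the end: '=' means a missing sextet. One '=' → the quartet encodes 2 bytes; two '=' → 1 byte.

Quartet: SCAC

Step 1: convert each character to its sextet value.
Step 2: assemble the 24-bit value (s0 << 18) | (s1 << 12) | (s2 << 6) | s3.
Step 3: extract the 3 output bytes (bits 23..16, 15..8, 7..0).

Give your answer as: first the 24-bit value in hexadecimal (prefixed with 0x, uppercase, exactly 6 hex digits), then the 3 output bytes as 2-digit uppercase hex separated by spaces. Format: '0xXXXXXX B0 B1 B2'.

Sextets: S=18, C=2, A=0, C=2
24-bit: (18<<18) | (2<<12) | (0<<6) | 2
      = 0x480000 | 0x002000 | 0x000000 | 0x000002
      = 0x482002
Bytes: (v>>16)&0xFF=48, (v>>8)&0xFF=20, v&0xFF=02

Answer: 0x482002 48 20 02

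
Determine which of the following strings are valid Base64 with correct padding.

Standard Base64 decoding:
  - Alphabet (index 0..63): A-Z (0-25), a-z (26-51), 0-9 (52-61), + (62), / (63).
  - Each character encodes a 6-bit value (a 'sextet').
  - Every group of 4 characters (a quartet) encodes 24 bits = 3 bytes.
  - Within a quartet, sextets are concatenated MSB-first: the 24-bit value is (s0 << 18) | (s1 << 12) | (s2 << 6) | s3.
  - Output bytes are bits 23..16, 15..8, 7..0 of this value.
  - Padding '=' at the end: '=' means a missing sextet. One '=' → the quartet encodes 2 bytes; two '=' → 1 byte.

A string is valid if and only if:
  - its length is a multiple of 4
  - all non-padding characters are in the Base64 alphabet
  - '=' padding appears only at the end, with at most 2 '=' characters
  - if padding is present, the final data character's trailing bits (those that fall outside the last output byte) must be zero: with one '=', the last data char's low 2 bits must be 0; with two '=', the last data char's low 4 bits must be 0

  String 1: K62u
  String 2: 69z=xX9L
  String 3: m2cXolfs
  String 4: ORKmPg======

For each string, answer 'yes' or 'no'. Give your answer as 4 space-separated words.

Answer: yes no yes no

Derivation:
String 1: 'K62u' → valid
String 2: '69z=xX9L' → invalid (bad char(s): ['=']; '=' in middle)
String 3: 'm2cXolfs' → valid
String 4: 'ORKmPg======' → invalid (6 pad chars (max 2))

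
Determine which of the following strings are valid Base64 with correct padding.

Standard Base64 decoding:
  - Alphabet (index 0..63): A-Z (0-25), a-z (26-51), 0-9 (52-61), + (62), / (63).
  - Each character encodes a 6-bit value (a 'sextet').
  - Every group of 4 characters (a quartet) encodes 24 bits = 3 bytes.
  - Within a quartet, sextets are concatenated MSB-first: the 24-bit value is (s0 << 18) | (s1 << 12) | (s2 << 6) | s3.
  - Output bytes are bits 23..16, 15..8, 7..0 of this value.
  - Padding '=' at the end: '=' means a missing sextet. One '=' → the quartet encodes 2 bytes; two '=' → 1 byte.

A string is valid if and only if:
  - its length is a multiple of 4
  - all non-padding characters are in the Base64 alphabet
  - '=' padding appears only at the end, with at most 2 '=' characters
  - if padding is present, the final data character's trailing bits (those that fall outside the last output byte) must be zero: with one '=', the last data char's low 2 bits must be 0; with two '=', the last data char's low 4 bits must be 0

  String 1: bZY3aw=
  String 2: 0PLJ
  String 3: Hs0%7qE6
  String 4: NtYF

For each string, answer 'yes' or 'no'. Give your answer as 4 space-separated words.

Answer: no yes no yes

Derivation:
String 1: 'bZY3aw=' → invalid (len=7 not mult of 4)
String 2: '0PLJ' → valid
String 3: 'Hs0%7qE6' → invalid (bad char(s): ['%'])
String 4: 'NtYF' → valid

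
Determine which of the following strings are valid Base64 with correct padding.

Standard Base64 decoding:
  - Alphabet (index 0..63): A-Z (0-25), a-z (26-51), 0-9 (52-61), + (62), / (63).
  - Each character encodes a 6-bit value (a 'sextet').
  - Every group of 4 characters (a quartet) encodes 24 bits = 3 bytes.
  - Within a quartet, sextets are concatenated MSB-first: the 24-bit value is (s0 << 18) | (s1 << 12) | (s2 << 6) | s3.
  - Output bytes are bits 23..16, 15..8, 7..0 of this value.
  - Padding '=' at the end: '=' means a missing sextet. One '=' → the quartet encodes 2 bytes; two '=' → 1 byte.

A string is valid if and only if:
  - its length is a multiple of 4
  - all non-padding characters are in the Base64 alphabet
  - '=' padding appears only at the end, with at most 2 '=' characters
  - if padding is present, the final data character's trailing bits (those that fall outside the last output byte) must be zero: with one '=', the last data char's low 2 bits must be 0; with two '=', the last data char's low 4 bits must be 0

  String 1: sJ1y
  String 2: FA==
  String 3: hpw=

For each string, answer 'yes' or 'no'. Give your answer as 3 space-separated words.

Answer: yes yes yes

Derivation:
String 1: 'sJ1y' → valid
String 2: 'FA==' → valid
String 3: 'hpw=' → valid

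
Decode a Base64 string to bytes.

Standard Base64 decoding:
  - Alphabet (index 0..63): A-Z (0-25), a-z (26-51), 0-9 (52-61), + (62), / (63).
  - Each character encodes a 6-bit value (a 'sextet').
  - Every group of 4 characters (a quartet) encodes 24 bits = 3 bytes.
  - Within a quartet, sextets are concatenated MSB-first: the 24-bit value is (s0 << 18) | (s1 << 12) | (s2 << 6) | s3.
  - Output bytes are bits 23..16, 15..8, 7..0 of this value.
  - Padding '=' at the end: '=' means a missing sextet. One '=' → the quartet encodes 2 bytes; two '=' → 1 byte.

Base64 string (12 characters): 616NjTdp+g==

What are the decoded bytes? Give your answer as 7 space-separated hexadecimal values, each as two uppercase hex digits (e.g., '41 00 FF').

Answer: EB 5E 8D 8D 37 69 FA

Derivation:
After char 0 ('6'=58): chars_in_quartet=1 acc=0x3A bytes_emitted=0
After char 1 ('1'=53): chars_in_quartet=2 acc=0xEB5 bytes_emitted=0
After char 2 ('6'=58): chars_in_quartet=3 acc=0x3AD7A bytes_emitted=0
After char 3 ('N'=13): chars_in_quartet=4 acc=0xEB5E8D -> emit EB 5E 8D, reset; bytes_emitted=3
After char 4 ('j'=35): chars_in_quartet=1 acc=0x23 bytes_emitted=3
After char 5 ('T'=19): chars_in_quartet=2 acc=0x8D3 bytes_emitted=3
After char 6 ('d'=29): chars_in_quartet=3 acc=0x234DD bytes_emitted=3
After char 7 ('p'=41): chars_in_quartet=4 acc=0x8D3769 -> emit 8D 37 69, reset; bytes_emitted=6
After char 8 ('+'=62): chars_in_quartet=1 acc=0x3E bytes_emitted=6
After char 9 ('g'=32): chars_in_quartet=2 acc=0xFA0 bytes_emitted=6
Padding '==': partial quartet acc=0xFA0 -> emit FA; bytes_emitted=7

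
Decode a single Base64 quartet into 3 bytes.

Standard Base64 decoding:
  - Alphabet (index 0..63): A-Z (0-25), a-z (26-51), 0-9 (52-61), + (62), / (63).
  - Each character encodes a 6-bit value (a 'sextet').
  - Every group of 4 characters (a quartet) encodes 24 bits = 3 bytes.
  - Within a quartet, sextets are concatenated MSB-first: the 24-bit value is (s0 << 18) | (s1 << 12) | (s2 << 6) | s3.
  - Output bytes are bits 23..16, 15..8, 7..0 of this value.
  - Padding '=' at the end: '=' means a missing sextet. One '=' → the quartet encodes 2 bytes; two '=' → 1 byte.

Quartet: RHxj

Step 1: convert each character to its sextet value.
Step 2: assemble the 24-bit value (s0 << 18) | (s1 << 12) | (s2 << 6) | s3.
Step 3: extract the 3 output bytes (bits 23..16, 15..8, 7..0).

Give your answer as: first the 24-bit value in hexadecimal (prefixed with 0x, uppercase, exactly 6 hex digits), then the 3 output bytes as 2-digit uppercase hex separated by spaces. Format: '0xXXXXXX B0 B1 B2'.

Answer: 0x447C63 44 7C 63

Derivation:
Sextets: R=17, H=7, x=49, j=35
24-bit: (17<<18) | (7<<12) | (49<<6) | 35
      = 0x440000 | 0x007000 | 0x000C40 | 0x000023
      = 0x447C63
Bytes: (v>>16)&0xFF=44, (v>>8)&0xFF=7C, v&0xFF=63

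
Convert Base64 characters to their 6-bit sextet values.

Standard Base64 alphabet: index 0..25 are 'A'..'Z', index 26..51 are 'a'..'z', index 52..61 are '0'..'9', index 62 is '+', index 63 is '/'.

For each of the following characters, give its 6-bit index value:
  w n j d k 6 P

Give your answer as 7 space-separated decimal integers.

'w': a..z range, 26 + ord('w') − ord('a') = 48
'n': a..z range, 26 + ord('n') − ord('a') = 39
'j': a..z range, 26 + ord('j') − ord('a') = 35
'd': a..z range, 26 + ord('d') − ord('a') = 29
'k': a..z range, 26 + ord('k') − ord('a') = 36
'6': 0..9 range, 52 + ord('6') − ord('0') = 58
'P': A..Z range, ord('P') − ord('A') = 15

Answer: 48 39 35 29 36 58 15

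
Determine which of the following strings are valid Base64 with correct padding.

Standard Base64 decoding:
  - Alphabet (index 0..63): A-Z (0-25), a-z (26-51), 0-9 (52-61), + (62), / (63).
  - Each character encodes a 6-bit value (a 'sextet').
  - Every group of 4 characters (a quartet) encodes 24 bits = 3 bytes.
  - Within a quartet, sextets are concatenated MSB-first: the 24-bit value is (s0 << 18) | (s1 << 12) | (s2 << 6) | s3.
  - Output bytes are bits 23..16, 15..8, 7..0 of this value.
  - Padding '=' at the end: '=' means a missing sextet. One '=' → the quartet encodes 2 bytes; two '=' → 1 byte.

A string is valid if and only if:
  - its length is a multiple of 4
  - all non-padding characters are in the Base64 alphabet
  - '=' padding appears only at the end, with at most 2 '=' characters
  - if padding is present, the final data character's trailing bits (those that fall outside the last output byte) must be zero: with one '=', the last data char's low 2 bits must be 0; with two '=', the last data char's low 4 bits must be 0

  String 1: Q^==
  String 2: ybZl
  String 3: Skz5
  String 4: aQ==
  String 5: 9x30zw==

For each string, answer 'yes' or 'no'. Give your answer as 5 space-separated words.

Answer: no yes yes yes yes

Derivation:
String 1: 'Q^==' → invalid (bad char(s): ['^'])
String 2: 'ybZl' → valid
String 3: 'Skz5' → valid
String 4: 'aQ==' → valid
String 5: '9x30zw==' → valid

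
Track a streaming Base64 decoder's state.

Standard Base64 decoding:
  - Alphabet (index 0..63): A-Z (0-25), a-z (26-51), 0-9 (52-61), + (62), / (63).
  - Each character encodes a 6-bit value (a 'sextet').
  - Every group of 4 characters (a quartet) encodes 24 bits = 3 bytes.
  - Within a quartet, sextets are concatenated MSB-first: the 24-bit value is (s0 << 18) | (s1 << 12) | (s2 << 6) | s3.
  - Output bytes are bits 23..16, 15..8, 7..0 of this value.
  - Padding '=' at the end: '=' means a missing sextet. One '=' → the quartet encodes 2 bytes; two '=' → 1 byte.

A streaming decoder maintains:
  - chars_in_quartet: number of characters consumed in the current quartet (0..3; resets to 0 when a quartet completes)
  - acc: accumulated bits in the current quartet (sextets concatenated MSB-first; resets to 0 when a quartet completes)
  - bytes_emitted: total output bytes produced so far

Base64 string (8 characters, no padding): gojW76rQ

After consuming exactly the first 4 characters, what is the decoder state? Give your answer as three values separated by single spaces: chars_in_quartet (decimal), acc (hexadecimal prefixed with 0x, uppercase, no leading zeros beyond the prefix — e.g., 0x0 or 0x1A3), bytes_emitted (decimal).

Answer: 0 0x0 3

Derivation:
After char 0 ('g'=32): chars_in_quartet=1 acc=0x20 bytes_emitted=0
After char 1 ('o'=40): chars_in_quartet=2 acc=0x828 bytes_emitted=0
After char 2 ('j'=35): chars_in_quartet=3 acc=0x20A23 bytes_emitted=0
After char 3 ('W'=22): chars_in_quartet=4 acc=0x8288D6 -> emit 82 88 D6, reset; bytes_emitted=3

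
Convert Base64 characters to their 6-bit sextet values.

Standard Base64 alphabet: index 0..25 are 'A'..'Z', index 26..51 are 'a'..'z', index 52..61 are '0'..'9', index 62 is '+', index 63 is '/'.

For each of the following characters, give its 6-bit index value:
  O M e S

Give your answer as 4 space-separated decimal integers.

'O': A..Z range, ord('O') − ord('A') = 14
'M': A..Z range, ord('M') − ord('A') = 12
'e': a..z range, 26 + ord('e') − ord('a') = 30
'S': A..Z range, ord('S') − ord('A') = 18

Answer: 14 12 30 18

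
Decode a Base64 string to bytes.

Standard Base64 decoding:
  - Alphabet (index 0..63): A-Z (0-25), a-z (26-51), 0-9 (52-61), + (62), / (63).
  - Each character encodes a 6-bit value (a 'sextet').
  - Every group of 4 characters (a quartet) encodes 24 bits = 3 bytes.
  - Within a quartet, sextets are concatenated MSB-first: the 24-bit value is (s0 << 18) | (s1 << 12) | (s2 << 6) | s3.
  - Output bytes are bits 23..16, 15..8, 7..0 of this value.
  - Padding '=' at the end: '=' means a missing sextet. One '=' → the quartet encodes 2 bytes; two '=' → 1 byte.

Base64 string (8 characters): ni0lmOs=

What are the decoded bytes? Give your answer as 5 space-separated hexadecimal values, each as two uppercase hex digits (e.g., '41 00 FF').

After char 0 ('n'=39): chars_in_quartet=1 acc=0x27 bytes_emitted=0
After char 1 ('i'=34): chars_in_quartet=2 acc=0x9E2 bytes_emitted=0
After char 2 ('0'=52): chars_in_quartet=3 acc=0x278B4 bytes_emitted=0
After char 3 ('l'=37): chars_in_quartet=4 acc=0x9E2D25 -> emit 9E 2D 25, reset; bytes_emitted=3
After char 4 ('m'=38): chars_in_quartet=1 acc=0x26 bytes_emitted=3
After char 5 ('O'=14): chars_in_quartet=2 acc=0x98E bytes_emitted=3
After char 6 ('s'=44): chars_in_quartet=3 acc=0x263AC bytes_emitted=3
Padding '=': partial quartet acc=0x263AC -> emit 98 EB; bytes_emitted=5

Answer: 9E 2D 25 98 EB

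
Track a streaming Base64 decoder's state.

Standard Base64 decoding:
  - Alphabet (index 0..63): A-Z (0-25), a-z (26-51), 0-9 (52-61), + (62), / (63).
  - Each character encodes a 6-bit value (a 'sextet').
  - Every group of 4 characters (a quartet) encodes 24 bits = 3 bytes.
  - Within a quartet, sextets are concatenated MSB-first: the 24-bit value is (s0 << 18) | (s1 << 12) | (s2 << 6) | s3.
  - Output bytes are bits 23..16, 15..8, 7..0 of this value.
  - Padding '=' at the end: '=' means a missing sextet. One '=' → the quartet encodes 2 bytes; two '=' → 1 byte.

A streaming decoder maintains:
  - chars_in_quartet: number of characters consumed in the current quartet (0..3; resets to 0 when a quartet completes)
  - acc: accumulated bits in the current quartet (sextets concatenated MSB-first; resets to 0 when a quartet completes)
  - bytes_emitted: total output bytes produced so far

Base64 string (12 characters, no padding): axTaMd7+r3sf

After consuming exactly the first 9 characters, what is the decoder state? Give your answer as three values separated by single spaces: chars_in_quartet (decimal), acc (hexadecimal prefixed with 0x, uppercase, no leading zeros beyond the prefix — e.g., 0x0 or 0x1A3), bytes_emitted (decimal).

Answer: 1 0x2B 6

Derivation:
After char 0 ('a'=26): chars_in_quartet=1 acc=0x1A bytes_emitted=0
After char 1 ('x'=49): chars_in_quartet=2 acc=0x6B1 bytes_emitted=0
After char 2 ('T'=19): chars_in_quartet=3 acc=0x1AC53 bytes_emitted=0
After char 3 ('a'=26): chars_in_quartet=4 acc=0x6B14DA -> emit 6B 14 DA, reset; bytes_emitted=3
After char 4 ('M'=12): chars_in_quartet=1 acc=0xC bytes_emitted=3
After char 5 ('d'=29): chars_in_quartet=2 acc=0x31D bytes_emitted=3
After char 6 ('7'=59): chars_in_quartet=3 acc=0xC77B bytes_emitted=3
After char 7 ('+'=62): chars_in_quartet=4 acc=0x31DEFE -> emit 31 DE FE, reset; bytes_emitted=6
After char 8 ('r'=43): chars_in_quartet=1 acc=0x2B bytes_emitted=6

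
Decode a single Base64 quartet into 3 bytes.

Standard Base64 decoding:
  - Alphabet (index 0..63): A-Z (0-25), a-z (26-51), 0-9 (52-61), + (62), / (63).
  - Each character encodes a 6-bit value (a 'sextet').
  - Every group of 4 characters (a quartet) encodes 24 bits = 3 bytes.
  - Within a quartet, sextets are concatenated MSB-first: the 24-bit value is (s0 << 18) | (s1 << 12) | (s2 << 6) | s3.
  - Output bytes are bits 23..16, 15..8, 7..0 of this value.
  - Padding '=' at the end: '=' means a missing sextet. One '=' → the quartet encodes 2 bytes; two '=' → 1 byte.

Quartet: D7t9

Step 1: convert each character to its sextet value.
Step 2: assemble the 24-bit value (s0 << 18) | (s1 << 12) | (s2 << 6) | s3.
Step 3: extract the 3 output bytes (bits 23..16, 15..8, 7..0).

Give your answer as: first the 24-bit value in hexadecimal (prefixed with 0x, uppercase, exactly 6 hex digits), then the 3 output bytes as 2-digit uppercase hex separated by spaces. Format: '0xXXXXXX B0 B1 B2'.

Sextets: D=3, 7=59, t=45, 9=61
24-bit: (3<<18) | (59<<12) | (45<<6) | 61
      = 0x0C0000 | 0x03B000 | 0x000B40 | 0x00003D
      = 0x0FBB7D
Bytes: (v>>16)&0xFF=0F, (v>>8)&0xFF=BB, v&0xFF=7D

Answer: 0x0FBB7D 0F BB 7D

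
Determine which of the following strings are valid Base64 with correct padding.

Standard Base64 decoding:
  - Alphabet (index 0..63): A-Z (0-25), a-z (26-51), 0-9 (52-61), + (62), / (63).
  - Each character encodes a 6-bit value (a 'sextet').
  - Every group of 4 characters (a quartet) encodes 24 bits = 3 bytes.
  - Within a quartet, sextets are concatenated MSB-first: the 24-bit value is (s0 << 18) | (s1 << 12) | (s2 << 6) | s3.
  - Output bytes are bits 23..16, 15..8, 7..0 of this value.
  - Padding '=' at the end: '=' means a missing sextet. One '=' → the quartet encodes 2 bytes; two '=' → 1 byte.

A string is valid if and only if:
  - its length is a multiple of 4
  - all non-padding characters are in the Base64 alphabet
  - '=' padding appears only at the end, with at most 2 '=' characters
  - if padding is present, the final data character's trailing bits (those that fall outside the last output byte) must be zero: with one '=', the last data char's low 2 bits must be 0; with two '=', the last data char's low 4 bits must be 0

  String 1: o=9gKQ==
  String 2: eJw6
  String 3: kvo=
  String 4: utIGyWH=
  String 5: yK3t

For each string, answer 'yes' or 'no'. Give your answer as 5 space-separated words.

String 1: 'o=9gKQ==' → invalid (bad char(s): ['=']; '=' in middle)
String 2: 'eJw6' → valid
String 3: 'kvo=' → valid
String 4: 'utIGyWH=' → invalid (bad trailing bits)
String 5: 'yK3t' → valid

Answer: no yes yes no yes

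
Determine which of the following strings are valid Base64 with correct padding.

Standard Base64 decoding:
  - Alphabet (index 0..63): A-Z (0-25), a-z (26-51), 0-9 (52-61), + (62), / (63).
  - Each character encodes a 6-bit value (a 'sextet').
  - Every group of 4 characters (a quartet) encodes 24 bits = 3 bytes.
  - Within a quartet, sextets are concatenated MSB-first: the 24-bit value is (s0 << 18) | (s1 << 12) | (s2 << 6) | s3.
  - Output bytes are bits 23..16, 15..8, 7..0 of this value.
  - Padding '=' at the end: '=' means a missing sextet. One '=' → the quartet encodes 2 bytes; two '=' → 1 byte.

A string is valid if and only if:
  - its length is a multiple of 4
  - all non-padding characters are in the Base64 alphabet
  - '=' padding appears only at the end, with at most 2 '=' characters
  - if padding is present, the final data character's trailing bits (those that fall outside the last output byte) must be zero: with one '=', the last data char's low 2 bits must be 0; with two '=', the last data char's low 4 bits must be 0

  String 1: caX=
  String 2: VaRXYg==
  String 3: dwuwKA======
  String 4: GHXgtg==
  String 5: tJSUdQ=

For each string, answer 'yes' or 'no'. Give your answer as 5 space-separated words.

String 1: 'caX=' → invalid (bad trailing bits)
String 2: 'VaRXYg==' → valid
String 3: 'dwuwKA======' → invalid (6 pad chars (max 2))
String 4: 'GHXgtg==' → valid
String 5: 'tJSUdQ=' → invalid (len=7 not mult of 4)

Answer: no yes no yes no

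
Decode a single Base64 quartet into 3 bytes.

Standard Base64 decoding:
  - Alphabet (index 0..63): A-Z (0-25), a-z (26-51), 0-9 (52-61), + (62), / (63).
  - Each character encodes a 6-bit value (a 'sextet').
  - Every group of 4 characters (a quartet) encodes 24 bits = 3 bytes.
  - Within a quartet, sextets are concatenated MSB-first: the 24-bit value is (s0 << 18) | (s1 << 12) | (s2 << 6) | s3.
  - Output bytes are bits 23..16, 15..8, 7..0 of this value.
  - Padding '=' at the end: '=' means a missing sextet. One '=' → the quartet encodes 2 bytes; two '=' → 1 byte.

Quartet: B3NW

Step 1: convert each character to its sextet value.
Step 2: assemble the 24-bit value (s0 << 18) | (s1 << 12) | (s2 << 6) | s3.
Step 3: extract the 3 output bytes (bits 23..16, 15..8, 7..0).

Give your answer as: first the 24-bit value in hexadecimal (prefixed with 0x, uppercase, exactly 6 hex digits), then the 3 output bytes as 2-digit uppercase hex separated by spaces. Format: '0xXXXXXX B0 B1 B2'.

Sextets: B=1, 3=55, N=13, W=22
24-bit: (1<<18) | (55<<12) | (13<<6) | 22
      = 0x040000 | 0x037000 | 0x000340 | 0x000016
      = 0x077356
Bytes: (v>>16)&0xFF=07, (v>>8)&0xFF=73, v&0xFF=56

Answer: 0x077356 07 73 56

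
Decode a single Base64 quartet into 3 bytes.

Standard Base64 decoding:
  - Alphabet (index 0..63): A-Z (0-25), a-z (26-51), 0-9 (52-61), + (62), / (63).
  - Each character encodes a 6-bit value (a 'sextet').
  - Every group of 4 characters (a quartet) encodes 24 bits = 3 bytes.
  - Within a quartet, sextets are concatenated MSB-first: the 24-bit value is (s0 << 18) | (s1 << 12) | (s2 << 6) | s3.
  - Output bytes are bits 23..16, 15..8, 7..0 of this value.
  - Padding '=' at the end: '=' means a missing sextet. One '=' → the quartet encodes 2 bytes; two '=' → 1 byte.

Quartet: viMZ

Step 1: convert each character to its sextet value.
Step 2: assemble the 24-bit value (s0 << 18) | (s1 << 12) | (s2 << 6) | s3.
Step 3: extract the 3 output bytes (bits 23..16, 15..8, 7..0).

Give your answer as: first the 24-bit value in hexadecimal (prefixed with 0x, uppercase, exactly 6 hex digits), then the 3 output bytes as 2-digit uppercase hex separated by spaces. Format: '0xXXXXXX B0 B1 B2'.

Sextets: v=47, i=34, M=12, Z=25
24-bit: (47<<18) | (34<<12) | (12<<6) | 25
      = 0xBC0000 | 0x022000 | 0x000300 | 0x000019
      = 0xBE2319
Bytes: (v>>16)&0xFF=BE, (v>>8)&0xFF=23, v&0xFF=19

Answer: 0xBE2319 BE 23 19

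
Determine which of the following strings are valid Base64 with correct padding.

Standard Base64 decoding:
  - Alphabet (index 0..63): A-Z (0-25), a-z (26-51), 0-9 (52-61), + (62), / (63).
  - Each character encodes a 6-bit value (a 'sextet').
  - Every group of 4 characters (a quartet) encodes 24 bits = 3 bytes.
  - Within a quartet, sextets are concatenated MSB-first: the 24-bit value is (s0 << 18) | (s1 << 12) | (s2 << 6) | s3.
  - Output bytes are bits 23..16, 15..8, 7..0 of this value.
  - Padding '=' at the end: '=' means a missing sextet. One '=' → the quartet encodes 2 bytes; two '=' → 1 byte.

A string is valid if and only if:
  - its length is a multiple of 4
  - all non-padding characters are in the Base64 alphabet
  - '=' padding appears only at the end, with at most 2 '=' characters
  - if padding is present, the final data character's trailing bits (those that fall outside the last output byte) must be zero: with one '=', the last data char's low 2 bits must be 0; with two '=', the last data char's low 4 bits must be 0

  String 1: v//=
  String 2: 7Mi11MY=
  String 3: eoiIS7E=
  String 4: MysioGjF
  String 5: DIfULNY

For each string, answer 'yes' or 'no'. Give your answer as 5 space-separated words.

Answer: no yes yes yes no

Derivation:
String 1: 'v//=' → invalid (bad trailing bits)
String 2: '7Mi11MY=' → valid
String 3: 'eoiIS7E=' → valid
String 4: 'MysioGjF' → valid
String 5: 'DIfULNY' → invalid (len=7 not mult of 4)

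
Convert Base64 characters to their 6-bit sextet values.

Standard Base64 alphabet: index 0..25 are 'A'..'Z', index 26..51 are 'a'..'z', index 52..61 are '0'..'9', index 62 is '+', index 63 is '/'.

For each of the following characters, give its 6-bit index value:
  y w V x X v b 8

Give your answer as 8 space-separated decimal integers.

'y': a..z range, 26 + ord('y') − ord('a') = 50
'w': a..z range, 26 + ord('w') − ord('a') = 48
'V': A..Z range, ord('V') − ord('A') = 21
'x': a..z range, 26 + ord('x') − ord('a') = 49
'X': A..Z range, ord('X') − ord('A') = 23
'v': a..z range, 26 + ord('v') − ord('a') = 47
'b': a..z range, 26 + ord('b') − ord('a') = 27
'8': 0..9 range, 52 + ord('8') − ord('0') = 60

Answer: 50 48 21 49 23 47 27 60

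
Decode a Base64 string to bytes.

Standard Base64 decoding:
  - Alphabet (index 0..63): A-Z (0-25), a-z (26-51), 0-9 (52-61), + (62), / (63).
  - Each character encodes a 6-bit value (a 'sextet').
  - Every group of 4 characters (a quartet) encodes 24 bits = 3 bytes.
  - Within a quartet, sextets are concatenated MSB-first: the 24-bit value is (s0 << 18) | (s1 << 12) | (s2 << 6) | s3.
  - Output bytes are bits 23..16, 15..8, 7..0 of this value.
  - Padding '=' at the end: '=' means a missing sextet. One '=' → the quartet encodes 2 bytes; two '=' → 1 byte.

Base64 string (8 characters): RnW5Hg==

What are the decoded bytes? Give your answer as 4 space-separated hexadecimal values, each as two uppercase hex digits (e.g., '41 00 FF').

After char 0 ('R'=17): chars_in_quartet=1 acc=0x11 bytes_emitted=0
After char 1 ('n'=39): chars_in_quartet=2 acc=0x467 bytes_emitted=0
After char 2 ('W'=22): chars_in_quartet=3 acc=0x119D6 bytes_emitted=0
After char 3 ('5'=57): chars_in_quartet=4 acc=0x4675B9 -> emit 46 75 B9, reset; bytes_emitted=3
After char 4 ('H'=7): chars_in_quartet=1 acc=0x7 bytes_emitted=3
After char 5 ('g'=32): chars_in_quartet=2 acc=0x1E0 bytes_emitted=3
Padding '==': partial quartet acc=0x1E0 -> emit 1E; bytes_emitted=4

Answer: 46 75 B9 1E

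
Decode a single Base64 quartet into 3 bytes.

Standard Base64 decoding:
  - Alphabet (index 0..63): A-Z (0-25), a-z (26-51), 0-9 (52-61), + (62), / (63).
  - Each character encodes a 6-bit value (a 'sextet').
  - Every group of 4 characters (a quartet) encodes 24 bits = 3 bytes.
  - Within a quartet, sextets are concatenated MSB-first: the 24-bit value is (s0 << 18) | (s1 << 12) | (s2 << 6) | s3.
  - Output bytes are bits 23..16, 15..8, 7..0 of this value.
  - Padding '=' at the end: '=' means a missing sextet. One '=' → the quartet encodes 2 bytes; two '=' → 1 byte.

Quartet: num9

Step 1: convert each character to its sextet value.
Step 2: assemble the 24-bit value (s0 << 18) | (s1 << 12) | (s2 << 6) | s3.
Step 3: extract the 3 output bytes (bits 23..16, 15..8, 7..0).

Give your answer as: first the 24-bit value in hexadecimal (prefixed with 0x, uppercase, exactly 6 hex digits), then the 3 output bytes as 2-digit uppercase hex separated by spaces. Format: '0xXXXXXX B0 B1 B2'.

Answer: 0x9EE9BD 9E E9 BD

Derivation:
Sextets: n=39, u=46, m=38, 9=61
24-bit: (39<<18) | (46<<12) | (38<<6) | 61
      = 0x9C0000 | 0x02E000 | 0x000980 | 0x00003D
      = 0x9EE9BD
Bytes: (v>>16)&0xFF=9E, (v>>8)&0xFF=E9, v&0xFF=BD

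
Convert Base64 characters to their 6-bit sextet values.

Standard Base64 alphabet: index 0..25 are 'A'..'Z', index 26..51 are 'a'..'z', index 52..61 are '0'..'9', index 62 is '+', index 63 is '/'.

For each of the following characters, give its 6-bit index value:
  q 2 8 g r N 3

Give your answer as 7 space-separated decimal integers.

Answer: 42 54 60 32 43 13 55

Derivation:
'q': a..z range, 26 + ord('q') − ord('a') = 42
'2': 0..9 range, 52 + ord('2') − ord('0') = 54
'8': 0..9 range, 52 + ord('8') − ord('0') = 60
'g': a..z range, 26 + ord('g') − ord('a') = 32
'r': a..z range, 26 + ord('r') − ord('a') = 43
'N': A..Z range, ord('N') − ord('A') = 13
'3': 0..9 range, 52 + ord('3') − ord('0') = 55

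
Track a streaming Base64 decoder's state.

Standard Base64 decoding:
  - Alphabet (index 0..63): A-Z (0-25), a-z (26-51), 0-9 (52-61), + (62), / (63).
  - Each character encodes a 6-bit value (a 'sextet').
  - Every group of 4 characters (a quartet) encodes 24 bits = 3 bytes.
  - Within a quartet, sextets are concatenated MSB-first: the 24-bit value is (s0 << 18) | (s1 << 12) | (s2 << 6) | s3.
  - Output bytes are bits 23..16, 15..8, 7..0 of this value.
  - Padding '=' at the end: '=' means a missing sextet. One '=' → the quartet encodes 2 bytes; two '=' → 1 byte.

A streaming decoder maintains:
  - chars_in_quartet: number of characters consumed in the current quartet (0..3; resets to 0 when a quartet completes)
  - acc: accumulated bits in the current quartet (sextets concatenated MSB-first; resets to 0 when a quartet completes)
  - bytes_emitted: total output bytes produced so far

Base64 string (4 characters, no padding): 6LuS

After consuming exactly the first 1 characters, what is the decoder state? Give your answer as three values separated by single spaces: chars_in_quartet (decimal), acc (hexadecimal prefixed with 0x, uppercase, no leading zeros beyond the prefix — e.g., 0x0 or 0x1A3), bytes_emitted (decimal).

After char 0 ('6'=58): chars_in_quartet=1 acc=0x3A bytes_emitted=0

Answer: 1 0x3A 0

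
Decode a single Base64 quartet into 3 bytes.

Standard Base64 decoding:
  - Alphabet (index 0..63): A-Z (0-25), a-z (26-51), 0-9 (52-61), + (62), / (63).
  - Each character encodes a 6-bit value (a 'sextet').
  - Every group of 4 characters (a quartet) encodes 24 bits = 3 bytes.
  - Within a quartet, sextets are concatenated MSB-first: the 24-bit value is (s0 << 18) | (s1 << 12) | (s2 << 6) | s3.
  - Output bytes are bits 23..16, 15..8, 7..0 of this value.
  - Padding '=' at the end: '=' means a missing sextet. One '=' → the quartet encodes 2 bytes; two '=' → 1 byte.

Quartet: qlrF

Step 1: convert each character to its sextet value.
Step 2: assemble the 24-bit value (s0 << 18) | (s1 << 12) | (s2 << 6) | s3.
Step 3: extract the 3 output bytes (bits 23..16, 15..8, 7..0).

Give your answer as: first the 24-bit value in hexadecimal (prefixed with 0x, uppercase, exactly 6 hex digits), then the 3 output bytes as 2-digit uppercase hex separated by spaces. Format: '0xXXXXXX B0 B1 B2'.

Answer: 0xAA5AC5 AA 5A C5

Derivation:
Sextets: q=42, l=37, r=43, F=5
24-bit: (42<<18) | (37<<12) | (43<<6) | 5
      = 0xA80000 | 0x025000 | 0x000AC0 | 0x000005
      = 0xAA5AC5
Bytes: (v>>16)&0xFF=AA, (v>>8)&0xFF=5A, v&0xFF=C5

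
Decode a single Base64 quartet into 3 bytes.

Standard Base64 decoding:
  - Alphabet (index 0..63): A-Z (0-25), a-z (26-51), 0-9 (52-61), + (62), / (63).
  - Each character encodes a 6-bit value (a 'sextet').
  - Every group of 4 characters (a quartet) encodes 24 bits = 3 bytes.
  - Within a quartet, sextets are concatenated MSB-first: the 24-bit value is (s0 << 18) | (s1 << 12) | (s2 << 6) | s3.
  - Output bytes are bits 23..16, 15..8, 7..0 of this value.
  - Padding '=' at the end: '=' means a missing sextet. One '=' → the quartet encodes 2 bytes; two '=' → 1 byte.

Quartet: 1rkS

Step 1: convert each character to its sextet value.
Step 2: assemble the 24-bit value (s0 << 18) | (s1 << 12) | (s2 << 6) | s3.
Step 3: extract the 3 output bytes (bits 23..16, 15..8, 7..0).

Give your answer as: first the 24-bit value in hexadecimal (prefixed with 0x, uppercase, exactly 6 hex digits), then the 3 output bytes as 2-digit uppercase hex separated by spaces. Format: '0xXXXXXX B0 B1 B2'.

Sextets: 1=53, r=43, k=36, S=18
24-bit: (53<<18) | (43<<12) | (36<<6) | 18
      = 0xD40000 | 0x02B000 | 0x000900 | 0x000012
      = 0xD6B912
Bytes: (v>>16)&0xFF=D6, (v>>8)&0xFF=B9, v&0xFF=12

Answer: 0xD6B912 D6 B9 12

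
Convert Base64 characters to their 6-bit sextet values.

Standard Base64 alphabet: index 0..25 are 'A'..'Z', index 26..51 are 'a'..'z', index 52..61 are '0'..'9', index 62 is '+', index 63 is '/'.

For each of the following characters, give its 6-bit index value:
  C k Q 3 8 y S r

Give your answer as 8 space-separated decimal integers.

'C': A..Z range, ord('C') − ord('A') = 2
'k': a..z range, 26 + ord('k') − ord('a') = 36
'Q': A..Z range, ord('Q') − ord('A') = 16
'3': 0..9 range, 52 + ord('3') − ord('0') = 55
'8': 0..9 range, 52 + ord('8') − ord('0') = 60
'y': a..z range, 26 + ord('y') − ord('a') = 50
'S': A..Z range, ord('S') − ord('A') = 18
'r': a..z range, 26 + ord('r') − ord('a') = 43

Answer: 2 36 16 55 60 50 18 43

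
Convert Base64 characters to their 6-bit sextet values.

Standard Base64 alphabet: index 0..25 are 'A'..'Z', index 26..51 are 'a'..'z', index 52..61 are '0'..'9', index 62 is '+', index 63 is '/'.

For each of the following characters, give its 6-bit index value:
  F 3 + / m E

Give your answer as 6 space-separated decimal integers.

'F': A..Z range, ord('F') − ord('A') = 5
'3': 0..9 range, 52 + ord('3') − ord('0') = 55
'+': index 62
'/': index 63
'm': a..z range, 26 + ord('m') − ord('a') = 38
'E': A..Z range, ord('E') − ord('A') = 4

Answer: 5 55 62 63 38 4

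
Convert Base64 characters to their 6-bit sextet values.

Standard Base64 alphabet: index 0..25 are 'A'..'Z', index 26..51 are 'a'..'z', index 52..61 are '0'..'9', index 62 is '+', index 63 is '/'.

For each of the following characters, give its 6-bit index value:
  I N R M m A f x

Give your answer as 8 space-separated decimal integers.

'I': A..Z range, ord('I') − ord('A') = 8
'N': A..Z range, ord('N') − ord('A') = 13
'R': A..Z range, ord('R') − ord('A') = 17
'M': A..Z range, ord('M') − ord('A') = 12
'm': a..z range, 26 + ord('m') − ord('a') = 38
'A': A..Z range, ord('A') − ord('A') = 0
'f': a..z range, 26 + ord('f') − ord('a') = 31
'x': a..z range, 26 + ord('x') − ord('a') = 49

Answer: 8 13 17 12 38 0 31 49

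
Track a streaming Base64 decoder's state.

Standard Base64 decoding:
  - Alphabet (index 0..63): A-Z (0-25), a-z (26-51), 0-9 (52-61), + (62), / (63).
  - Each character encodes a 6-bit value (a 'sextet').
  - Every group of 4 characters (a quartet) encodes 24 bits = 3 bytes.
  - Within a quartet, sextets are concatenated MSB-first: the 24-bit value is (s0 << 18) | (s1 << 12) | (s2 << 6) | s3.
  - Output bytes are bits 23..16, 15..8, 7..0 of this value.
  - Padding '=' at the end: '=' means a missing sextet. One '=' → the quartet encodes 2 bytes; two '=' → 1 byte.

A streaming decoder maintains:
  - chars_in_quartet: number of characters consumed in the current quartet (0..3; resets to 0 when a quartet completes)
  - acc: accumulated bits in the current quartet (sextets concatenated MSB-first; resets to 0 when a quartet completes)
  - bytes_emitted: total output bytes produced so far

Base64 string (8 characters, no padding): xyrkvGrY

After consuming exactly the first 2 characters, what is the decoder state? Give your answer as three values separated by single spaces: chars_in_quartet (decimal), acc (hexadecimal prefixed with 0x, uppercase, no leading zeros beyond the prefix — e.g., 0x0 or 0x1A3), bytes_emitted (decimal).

Answer: 2 0xC72 0

Derivation:
After char 0 ('x'=49): chars_in_quartet=1 acc=0x31 bytes_emitted=0
After char 1 ('y'=50): chars_in_quartet=2 acc=0xC72 bytes_emitted=0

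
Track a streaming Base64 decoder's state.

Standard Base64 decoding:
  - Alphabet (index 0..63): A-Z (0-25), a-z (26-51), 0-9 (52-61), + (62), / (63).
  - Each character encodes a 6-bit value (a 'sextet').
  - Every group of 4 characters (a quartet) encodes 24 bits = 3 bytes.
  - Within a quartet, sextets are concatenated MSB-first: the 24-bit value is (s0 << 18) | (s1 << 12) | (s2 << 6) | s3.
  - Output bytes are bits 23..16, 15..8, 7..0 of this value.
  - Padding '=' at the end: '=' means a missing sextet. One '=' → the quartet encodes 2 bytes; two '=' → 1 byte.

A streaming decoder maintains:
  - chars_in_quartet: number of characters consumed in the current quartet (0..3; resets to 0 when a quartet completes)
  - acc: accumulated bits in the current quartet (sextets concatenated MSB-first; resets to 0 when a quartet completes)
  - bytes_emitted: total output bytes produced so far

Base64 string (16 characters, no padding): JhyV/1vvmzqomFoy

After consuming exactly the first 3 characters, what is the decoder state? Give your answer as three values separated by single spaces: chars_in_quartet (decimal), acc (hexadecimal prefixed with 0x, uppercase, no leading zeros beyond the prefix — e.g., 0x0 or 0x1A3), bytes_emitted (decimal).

Answer: 3 0x9872 0

Derivation:
After char 0 ('J'=9): chars_in_quartet=1 acc=0x9 bytes_emitted=0
After char 1 ('h'=33): chars_in_quartet=2 acc=0x261 bytes_emitted=0
After char 2 ('y'=50): chars_in_quartet=3 acc=0x9872 bytes_emitted=0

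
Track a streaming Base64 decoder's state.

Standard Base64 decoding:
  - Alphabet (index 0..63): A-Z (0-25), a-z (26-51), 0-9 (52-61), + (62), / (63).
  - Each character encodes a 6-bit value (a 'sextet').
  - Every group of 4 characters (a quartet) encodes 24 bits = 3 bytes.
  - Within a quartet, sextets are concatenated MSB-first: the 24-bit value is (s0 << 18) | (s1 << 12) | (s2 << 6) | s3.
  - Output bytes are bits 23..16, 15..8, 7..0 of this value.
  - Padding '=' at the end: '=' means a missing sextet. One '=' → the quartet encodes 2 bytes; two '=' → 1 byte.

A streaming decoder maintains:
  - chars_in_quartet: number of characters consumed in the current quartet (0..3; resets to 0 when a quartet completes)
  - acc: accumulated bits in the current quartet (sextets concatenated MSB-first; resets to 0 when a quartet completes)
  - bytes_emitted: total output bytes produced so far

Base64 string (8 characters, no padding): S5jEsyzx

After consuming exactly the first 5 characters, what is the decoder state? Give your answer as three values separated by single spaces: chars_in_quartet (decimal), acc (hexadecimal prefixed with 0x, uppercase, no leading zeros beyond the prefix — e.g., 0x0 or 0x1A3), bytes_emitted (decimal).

After char 0 ('S'=18): chars_in_quartet=1 acc=0x12 bytes_emitted=0
After char 1 ('5'=57): chars_in_quartet=2 acc=0x4B9 bytes_emitted=0
After char 2 ('j'=35): chars_in_quartet=3 acc=0x12E63 bytes_emitted=0
After char 3 ('E'=4): chars_in_quartet=4 acc=0x4B98C4 -> emit 4B 98 C4, reset; bytes_emitted=3
After char 4 ('s'=44): chars_in_quartet=1 acc=0x2C bytes_emitted=3

Answer: 1 0x2C 3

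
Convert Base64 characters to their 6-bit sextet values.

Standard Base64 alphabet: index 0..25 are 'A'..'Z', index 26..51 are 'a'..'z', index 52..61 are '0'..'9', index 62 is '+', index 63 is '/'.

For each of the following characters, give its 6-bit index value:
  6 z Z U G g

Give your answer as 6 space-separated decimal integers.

Answer: 58 51 25 20 6 32

Derivation:
'6': 0..9 range, 52 + ord('6') − ord('0') = 58
'z': a..z range, 26 + ord('z') − ord('a') = 51
'Z': A..Z range, ord('Z') − ord('A') = 25
'U': A..Z range, ord('U') − ord('A') = 20
'G': A..Z range, ord('G') − ord('A') = 6
'g': a..z range, 26 + ord('g') − ord('a') = 32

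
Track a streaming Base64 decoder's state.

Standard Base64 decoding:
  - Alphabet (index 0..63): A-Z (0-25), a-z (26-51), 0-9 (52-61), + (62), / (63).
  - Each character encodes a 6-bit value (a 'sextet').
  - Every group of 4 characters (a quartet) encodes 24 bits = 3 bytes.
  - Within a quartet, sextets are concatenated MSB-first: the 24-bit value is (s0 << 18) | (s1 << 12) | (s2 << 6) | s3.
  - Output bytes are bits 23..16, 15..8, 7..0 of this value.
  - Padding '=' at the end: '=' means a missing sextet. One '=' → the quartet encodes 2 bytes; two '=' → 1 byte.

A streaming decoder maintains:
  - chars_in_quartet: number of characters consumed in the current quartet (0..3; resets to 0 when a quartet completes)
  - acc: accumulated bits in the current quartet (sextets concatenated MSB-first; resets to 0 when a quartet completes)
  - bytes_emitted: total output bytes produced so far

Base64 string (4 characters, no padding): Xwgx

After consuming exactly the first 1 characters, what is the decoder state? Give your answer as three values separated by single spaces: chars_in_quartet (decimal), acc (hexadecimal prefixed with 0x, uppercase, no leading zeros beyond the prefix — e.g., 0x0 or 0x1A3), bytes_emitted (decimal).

After char 0 ('X'=23): chars_in_quartet=1 acc=0x17 bytes_emitted=0

Answer: 1 0x17 0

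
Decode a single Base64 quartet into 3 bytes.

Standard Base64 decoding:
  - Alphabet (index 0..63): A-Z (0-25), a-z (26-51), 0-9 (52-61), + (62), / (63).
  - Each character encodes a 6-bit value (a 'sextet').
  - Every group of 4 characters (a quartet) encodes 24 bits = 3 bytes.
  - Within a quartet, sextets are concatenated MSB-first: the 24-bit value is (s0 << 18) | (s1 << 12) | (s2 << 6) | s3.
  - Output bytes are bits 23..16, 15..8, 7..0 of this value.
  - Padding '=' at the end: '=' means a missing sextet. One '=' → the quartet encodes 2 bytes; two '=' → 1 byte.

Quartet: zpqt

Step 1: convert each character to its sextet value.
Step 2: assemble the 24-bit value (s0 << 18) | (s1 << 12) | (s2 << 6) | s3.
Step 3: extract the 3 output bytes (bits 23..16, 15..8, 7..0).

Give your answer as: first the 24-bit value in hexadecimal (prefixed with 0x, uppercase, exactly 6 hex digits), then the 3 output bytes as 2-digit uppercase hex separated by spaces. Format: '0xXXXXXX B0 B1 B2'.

Answer: 0xCE9AAD CE 9A AD

Derivation:
Sextets: z=51, p=41, q=42, t=45
24-bit: (51<<18) | (41<<12) | (42<<6) | 45
      = 0xCC0000 | 0x029000 | 0x000A80 | 0x00002D
      = 0xCE9AAD
Bytes: (v>>16)&0xFF=CE, (v>>8)&0xFF=9A, v&0xFF=AD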